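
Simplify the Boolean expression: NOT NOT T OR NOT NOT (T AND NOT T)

NOT NOT T OR NOT NOT (T AND NOT T)
= T OR NOT NOT (T AND NOT T)   [double negation]
= T OR T AND NOT T   [double negation]
= T   [complement / identity]

T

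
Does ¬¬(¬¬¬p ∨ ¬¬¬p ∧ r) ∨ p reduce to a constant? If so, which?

yes, True

¬¬(¬¬¬p ∨ ¬¬¬p ∧ r) ∨ p
= ¬¬¬¬¬p ∨ p
= ¬¬¬p ∨ p
= ¬p ∨ p
= True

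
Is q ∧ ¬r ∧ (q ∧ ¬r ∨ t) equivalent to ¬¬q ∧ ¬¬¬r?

E1: q ∧ ¬r ∧ (q ∧ ¬r ∨ t)
    = q ∧ ¬r   [absorption]
E2: ¬¬q ∧ ¬¬¬r
    = q ∧ ¬¬¬r   [double negation]
    = q ∧ ¬r   [double negation]
Both reduce to q ∧ ¬r, so they are equivalent.

Yes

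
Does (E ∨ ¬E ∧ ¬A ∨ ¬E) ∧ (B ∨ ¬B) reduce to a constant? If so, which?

(E ∨ ¬E ∧ ¬A ∨ ¬E) ∧ (B ∨ ¬B)
= (E ∨ ¬E) ∧ (B ∨ ¬B)   — absorption
= E ∨ ¬E   — complement / identity
= True   — complement

yes, True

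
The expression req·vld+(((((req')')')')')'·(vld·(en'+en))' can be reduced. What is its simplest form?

req

req·vld+(((((req')')')')')'·(vld·(en'+en))'
= req·vld+(((req')')')'·(vld·(en'+en))'   (double negation)
= req·vld+(req')'·(vld·(en'+en))'   (double negation)
= req·vld+(req')'·vld'   (complement / identity)
= req·vld+req·vld'   (double negation)
= req   (distribution)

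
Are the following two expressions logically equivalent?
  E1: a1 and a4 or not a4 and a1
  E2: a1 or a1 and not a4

E1: a1 and a4 or not a4 and a1
    = a1   (distribution)
E2: a1 or a1 and not a4
    = a1   (absorption)
Both reduce to a1, so they are equivalent.

Yes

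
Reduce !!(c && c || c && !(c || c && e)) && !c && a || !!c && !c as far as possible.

false

!!(c && c || c && !(c || c && e)) && !c && a || !!c && !c
= !!(c && c || c && !c) && !c && a || !!c && !c   — absorption
= !!c && !c && a || !!c && !c   — distribution
= !!c && !c   — absorption
= c && !c   — double negation
= false   — complement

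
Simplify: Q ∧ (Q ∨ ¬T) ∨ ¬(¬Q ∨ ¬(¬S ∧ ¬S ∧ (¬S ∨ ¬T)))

Q ∧ (Q ∨ ¬T) ∨ ¬(¬Q ∨ ¬(¬S ∧ ¬S ∧ (¬S ∨ ¬T)))
= Q ∨ ¬(¬Q ∨ ¬(¬S ∧ ¬S ∧ (¬S ∨ ¬T)))   (absorption)
= Q ∨ ¬(¬Q ∨ ¬(¬S ∧ ¬S))   (absorption)
= Q ∨ ¬(¬Q ∨ ¬¬S)   (idempotence)
= Q ∨ Q ∧ ¬S   (De Morgan)
= Q   (absorption)

Q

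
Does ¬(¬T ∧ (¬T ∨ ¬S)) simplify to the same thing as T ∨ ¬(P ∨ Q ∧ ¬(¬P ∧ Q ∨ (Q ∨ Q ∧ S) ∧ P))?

No

E1: ¬(¬T ∧ (¬T ∨ ¬S))
    = ¬¬T
    = T
E2: T ∨ ¬(P ∨ Q ∧ ¬(¬P ∧ Q ∨ (Q ∨ Q ∧ S) ∧ P))
    = T ∨ ¬(P ∨ Q ∧ ¬(¬P ∧ Q ∨ Q ∧ P))
    = T ∨ ¬(P ∨ Q ∧ ¬Q)
    = T ∨ ¬P
These differ: at P=0, Q=0, S=1, T=0, E1 = 0 but E2 = 1.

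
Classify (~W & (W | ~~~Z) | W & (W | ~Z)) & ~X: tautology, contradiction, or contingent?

(~W & (W | ~~~Z) | W & (W | ~Z)) & ~X
= (~W & (W | ~Z) | W & (W | ~Z)) & ~X   — double negation
= (W | ~Z) & ~X   — distribution
This depends on W, X, Z, so it is not a constant.

contingent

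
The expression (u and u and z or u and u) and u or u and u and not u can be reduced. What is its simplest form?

u

(u and u and z or u and u) and u or u and u and not u
= u and u and u or u and u and not u   [absorption]
= u and u   [distribution]
= u   [idempotence]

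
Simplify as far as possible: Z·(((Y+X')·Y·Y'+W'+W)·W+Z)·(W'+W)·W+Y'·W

Z·(((Y+X')·Y·Y'+W'+W)·W+Z)·(W'+W)·W+Y'·W
= Z·((Y·Y'+W'+W)·W+Z)·(W'+W)·W+Y'·W   (absorption)
= Z·((W'+W)·W+Z)·(W'+W)·W+Y'·W   (complement / identity)
= Z·(W'+W)·W+Y'·W   (absorption)
= Z·W+Y'·W   (complement / identity)
= (Z+Y')·W   (distribution)

(Z+Y')·W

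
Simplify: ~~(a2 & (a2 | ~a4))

a2

~~(a2 & (a2 | ~a4))
= a2 & (a2 | ~a4)   [double negation]
= a2   [absorption]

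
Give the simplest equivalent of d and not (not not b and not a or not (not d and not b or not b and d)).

d and not b

d and not (not not b and not a or not (not d and not b or not b and d))
= d and not (not not b and not a or not not b)   [distribution]
= d and not not not b   [absorption]
= d and not b   [double negation]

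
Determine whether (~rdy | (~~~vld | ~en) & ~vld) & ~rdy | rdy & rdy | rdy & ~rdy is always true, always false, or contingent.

always true

(~rdy | (~~~vld | ~en) & ~vld) & ~rdy | rdy & rdy | rdy & ~rdy
= (~rdy | (~vld | ~en) & ~vld) & ~rdy | rdy & rdy | rdy & ~rdy   (double negation)
= (~rdy | (~vld | ~en) & ~vld) & ~rdy | rdy   (distribution)
= (~rdy | ~vld) & ~rdy | rdy   (absorption)
= ~rdy | rdy   (absorption)
= 1   (complement)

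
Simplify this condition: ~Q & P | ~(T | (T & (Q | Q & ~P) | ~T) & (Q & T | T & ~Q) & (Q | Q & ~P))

~Q & P | ~(T | (T & (Q | Q & ~P) | ~T) & (Q & T | T & ~Q) & (Q | Q & ~P))
= ~Q & P | ~(T | (T & (Q | Q & ~P) | ~T) & T & (Q | Q & ~P))
= ~Q & P | ~(T | T & (Q | Q & ~P))
= ~Q & P | ~(T | T & Q)
= ~Q & P | ~T

~Q & P | ~T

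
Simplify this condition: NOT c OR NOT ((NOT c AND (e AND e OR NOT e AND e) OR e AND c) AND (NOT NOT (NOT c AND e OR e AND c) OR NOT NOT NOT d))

NOT c OR NOT e

NOT c OR NOT ((NOT c AND (e AND e OR NOT e AND e) OR e AND c) AND (NOT NOT (NOT c AND e OR e AND c) OR NOT NOT NOT d))
= NOT c OR NOT ((NOT c AND (e AND e OR NOT e AND e) OR e AND c) AND (NOT c AND e OR e AND c OR NOT NOT NOT d))   (double negation)
= NOT c OR NOT ((NOT c AND (e AND e OR NOT e AND e) OR e AND c) AND (NOT c AND e OR e AND c OR NOT d))   (double negation)
= NOT c OR NOT ((NOT c AND e OR e AND c) AND (NOT c AND e OR e AND c OR NOT d))   (distribution)
= NOT c OR NOT (NOT c AND e OR e AND c)   (absorption)
= NOT c OR NOT e   (distribution)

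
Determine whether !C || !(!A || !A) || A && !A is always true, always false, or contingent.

!C || !(!A || !A) || A && !A
= !C || A && A || A && !A
= !C || A
This depends on A, C, so it is not a constant.

contingent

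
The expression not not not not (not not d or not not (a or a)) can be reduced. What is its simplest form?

not not not not (not not d or not not (a or a))
= not not not (not d and not (a or a))
= not not not (not d and not a)
= not not (d or a)
= d or a

d or a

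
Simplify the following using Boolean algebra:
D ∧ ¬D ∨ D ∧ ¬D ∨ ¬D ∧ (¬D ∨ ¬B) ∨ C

D ∧ ¬D ∨ D ∧ ¬D ∨ ¬D ∧ (¬D ∨ ¬B) ∨ C
= D ∧ ¬D ∨ D ∧ ¬D ∨ ¬D ∨ C   — absorption
= D ∧ ¬D ∨ ¬D ∨ C   — complement / identity
= ¬D ∨ C   — complement / identity

¬D ∨ C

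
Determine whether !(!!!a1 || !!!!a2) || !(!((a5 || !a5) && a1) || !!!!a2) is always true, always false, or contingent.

!(!!!a1 || !!!!a2) || !(!((a5 || !a5) && a1) || !!!!a2)
= !(!a1 || !!!!a2) || !(!((a5 || !a5) && a1) || !!!!a2)
= !(!a1 || !!!!a2) || !(!a1 || !!!!a2)
= !(!a1 || !!!!a2)
= !(!a1 || !!a2)
= a1 && !a2
This depends on a1, a2, so it is not a constant.

contingent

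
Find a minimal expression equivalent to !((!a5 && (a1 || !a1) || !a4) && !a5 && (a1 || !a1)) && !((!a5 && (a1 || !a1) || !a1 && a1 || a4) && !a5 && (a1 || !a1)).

a5

!((!a5 && (a1 || !a1) || !a4) && !a5 && (a1 || !a1)) && !((!a5 && (a1 || !a1) || !a1 && a1 || a4) && !a5 && (a1 || !a1))
= !(!a5 && (a1 || !a1)) && !((!a5 && (a1 || !a1) || !a1 && a1 || a4) && !a5 && (a1 || !a1))   — absorption
= !(!a5 && (a1 || !a1)) && !((!a5 && (a1 || !a1) || a4) && !a5 && (a1 || !a1))   — complement / identity
= !(!a5 && (a1 || !a1)) && !(!a5 && (a1 || !a1))   — absorption
= !(!a5 && (a1 || !a1))   — idempotence
= !!a5   — complement / identity
= a5   — double negation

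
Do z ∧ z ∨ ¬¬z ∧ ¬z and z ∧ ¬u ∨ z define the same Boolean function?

Yes

E1: z ∧ z ∨ ¬¬z ∧ ¬z
    = z ∧ z ∨ z ∧ ¬z   (double negation)
    = z   (distribution)
E2: z ∧ ¬u ∨ z
    = z   (absorption)
Both reduce to z, so they are equivalent.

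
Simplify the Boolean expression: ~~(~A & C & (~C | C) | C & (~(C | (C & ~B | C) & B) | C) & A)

C

~~(~A & C & (~C | C) | C & (~(C | (C & ~B | C) & B) | C) & A)
= ~~(~A & C & (~C | C) | C & (~(C | C & B) | C) & A)   [absorption]
= ~~(~A & C & (~C | C) | C & (~C | C) & A)   [absorption]
= ~~(C & (~C | C))   [distribution]
= ~~C   [complement / identity]
= C   [double negation]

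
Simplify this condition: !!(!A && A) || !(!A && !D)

A || D

!!(!A && A) || !(!A && !D)
= !A && A || !(!A && !D)   — double negation
= !(!A && !D)   — complement / identity
= A || D   — De Morgan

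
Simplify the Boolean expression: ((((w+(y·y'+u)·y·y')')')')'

w

((((w+(y·y'+u)·y·y')')')')'
= ((((w+y·y')')')')'   — absorption
= (((w')')')'   — complement / identity
= (w')'   — double negation
= w   — double negation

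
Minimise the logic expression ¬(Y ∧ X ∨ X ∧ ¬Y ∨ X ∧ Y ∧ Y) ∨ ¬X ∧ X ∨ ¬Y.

¬X ∨ ¬Y

¬(Y ∧ X ∨ X ∧ ¬Y ∨ X ∧ Y ∧ Y) ∨ ¬X ∧ X ∨ ¬Y
= ¬(X ∨ X ∧ Y ∧ Y) ∨ ¬X ∧ X ∨ ¬Y   — distribution
= ¬(X ∨ X ∧ Y) ∨ ¬X ∧ X ∨ ¬Y   — idempotence
= ¬(X ∨ X ∧ Y) ∨ ¬Y   — complement / identity
= ¬X ∨ ¬Y   — absorption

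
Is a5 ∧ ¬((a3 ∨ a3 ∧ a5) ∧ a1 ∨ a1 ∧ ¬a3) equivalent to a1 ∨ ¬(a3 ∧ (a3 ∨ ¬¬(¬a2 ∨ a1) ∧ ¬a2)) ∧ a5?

E1: a5 ∧ ¬((a3 ∨ a3 ∧ a5) ∧ a1 ∨ a1 ∧ ¬a3)
    = a5 ∧ ¬(a3 ∧ a1 ∨ a1 ∧ ¬a3)
    = a5 ∧ ¬a1
E2: a1 ∨ ¬(a3 ∧ (a3 ∨ ¬¬(¬a2 ∨ a1) ∧ ¬a2)) ∧ a5
    = a1 ∨ ¬(a3 ∧ (a3 ∨ (¬a2 ∨ a1) ∧ ¬a2)) ∧ a5
    = a1 ∨ ¬(a3 ∧ (a3 ∨ ¬a2)) ∧ a5
    = a1 ∨ ¬a3 ∧ a5
These differ: at a1=1, a2=0, a3=0, a5=0, E1 = 0 but E2 = 1.

No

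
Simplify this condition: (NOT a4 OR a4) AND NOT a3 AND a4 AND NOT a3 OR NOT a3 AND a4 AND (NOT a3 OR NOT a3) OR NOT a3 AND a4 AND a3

NOT a3 AND a4

(NOT a4 OR a4) AND NOT a3 AND a4 AND NOT a3 OR NOT a3 AND a4 AND (NOT a3 OR NOT a3) OR NOT a3 AND a4 AND a3
= NOT a3 AND a4 AND NOT a3 OR NOT a3 AND a4 AND (NOT a3 OR NOT a3) OR NOT a3 AND a4 AND a3   [complement / identity]
= NOT a3 AND a4 AND NOT a3 OR NOT a3 AND a4 AND NOT a3 OR NOT a3 AND a4 AND a3   [idempotence]
= NOT a3 AND a4 AND NOT a3 OR NOT a3 AND a4 AND a3   [idempotence]
= NOT a3 AND a4   [distribution]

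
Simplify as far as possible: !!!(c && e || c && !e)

!c

!!!(c && e || c && !e)
= !!!c
= !c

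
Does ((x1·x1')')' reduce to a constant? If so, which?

yes, False

((x1·x1')')'
= x1·x1'   — double negation
= 0   — complement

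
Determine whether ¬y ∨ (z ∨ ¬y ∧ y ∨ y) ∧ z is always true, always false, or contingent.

¬y ∨ (z ∨ ¬y ∧ y ∨ y) ∧ z
= ¬y ∨ (z ∨ y) ∧ z   (complement / identity)
= ¬y ∨ z   (absorption)
This depends on y, z, so it is not a constant.

contingent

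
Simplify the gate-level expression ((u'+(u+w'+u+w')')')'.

u'

((u'+(u+w'+u+w')')')'
= (u·(u+w'+u+w'))'   (De Morgan)
= (u·(u+w'))'   (idempotence)
= u'   (absorption)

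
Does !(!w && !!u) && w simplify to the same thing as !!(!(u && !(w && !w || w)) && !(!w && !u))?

E1: !(!w && !!u) && w
    = (w || !u) && w
    = w
E2: !!(!(u && !(w && !w || w)) && !(!w && !u))
    = !(u && !(w && !w || w) || !w && !u)
    = !(u && !w || !w && !u)
    = !!w
    = w
Both reduce to w, so they are equivalent.

Yes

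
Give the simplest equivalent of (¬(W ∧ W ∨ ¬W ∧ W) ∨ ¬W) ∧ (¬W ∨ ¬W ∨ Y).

¬W

(¬(W ∧ W ∨ ¬W ∧ W) ∨ ¬W) ∧ (¬W ∨ ¬W ∨ Y)
= (¬W ∨ ¬W) ∧ (¬W ∨ ¬W ∨ Y)   (distribution)
= ¬W ∨ ¬W   (absorption)
= ¬W   (idempotence)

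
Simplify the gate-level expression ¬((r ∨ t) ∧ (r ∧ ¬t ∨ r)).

¬r

¬((r ∨ t) ∧ (r ∧ ¬t ∨ r))
= ¬((r ∨ t) ∧ r)   [absorption]
= ¬r   [absorption]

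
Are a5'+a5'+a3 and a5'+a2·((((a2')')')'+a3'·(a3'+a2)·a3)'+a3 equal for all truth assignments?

E1: a5'+a5'+a3
    = a5'+a3   [idempotence]
E2: a5'+a2·((((a2')')')'+a3'·(a3'+a2)·a3)'+a3
    = a5'+a2·((a2')'+a3'·(a3'+a2)·a3)'+a3   [double negation]
    = a5'+a2·(a2+a3'·(a3'+a2)·a3)'+a3   [double negation]
    = a5'+a2·(a2+a3'·a3)'+a3   [absorption]
    = a5'+a2·a2'+a3   [complement / identity]
    = a5'+a3   [complement / identity]
Both reduce to a5'+a3, so they are equivalent.

Yes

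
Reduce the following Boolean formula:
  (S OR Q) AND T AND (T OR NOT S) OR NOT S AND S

(S OR Q) AND T AND (T OR NOT S) OR NOT S AND S
= (S OR Q) AND T AND (T OR NOT S)   (complement / identity)
= (S OR Q) AND T   (absorption)

(S OR Q) AND T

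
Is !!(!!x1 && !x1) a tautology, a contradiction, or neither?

!!(!!x1 && !x1)
= !!(x1 && !x1)   [double negation]
= x1 && !x1   [double negation]
= false   [complement]

contradiction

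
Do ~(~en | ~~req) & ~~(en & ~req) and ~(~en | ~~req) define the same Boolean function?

Yes

E1: ~(~en | ~~req) & ~~(en & ~req)
    = en & ~req & ~~(en & ~req)   — De Morgan
    = en & ~req & en & ~req   — double negation
    = en & ~req   — idempotence
E2: ~(~en | ~~req)
    = en & ~req   — De Morgan
Both reduce to en & ~req, so they are equivalent.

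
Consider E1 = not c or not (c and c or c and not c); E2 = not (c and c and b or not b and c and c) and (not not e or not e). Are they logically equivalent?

E1: not c or not (c and c or c and not c)
    = not c or not c   [distribution]
    = not c   [idempotence]
E2: not (c and c and b or not b and c and c) and (not not e or not e)
    = not (c and c) and (not not e or not e)   [distribution]
    = not (c and c) and (e or not e)   [double negation]
    = not (c and c)   [complement / identity]
    = not c   [idempotence]
Both reduce to not c, so they are equivalent.

Yes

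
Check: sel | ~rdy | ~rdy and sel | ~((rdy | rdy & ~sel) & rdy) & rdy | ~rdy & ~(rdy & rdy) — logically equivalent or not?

Yes

E1: sel | ~rdy | ~rdy
    = sel | ~rdy   (idempotence)
E2: sel | ~((rdy | rdy & ~sel) & rdy) & rdy | ~rdy & ~(rdy & rdy)
    = sel | ~(rdy & rdy) & rdy | ~rdy & ~(rdy & rdy)   (absorption)
    = sel | ~(rdy & rdy)   (distribution)
    = sel | ~rdy   (idempotence)
Both reduce to sel | ~rdy, so they are equivalent.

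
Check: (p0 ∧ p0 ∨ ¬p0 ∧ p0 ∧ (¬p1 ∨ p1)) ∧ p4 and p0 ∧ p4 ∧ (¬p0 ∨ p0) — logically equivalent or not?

Yes

E1: (p0 ∧ p0 ∨ ¬p0 ∧ p0 ∧ (¬p1 ∨ p1)) ∧ p4
    = (p0 ∧ p0 ∨ ¬p0 ∧ p0) ∧ p4   (complement / identity)
    = p0 ∧ p4   (distribution)
E2: p0 ∧ p4 ∧ (¬p0 ∨ p0)
    = p0 ∧ p4   (complement / identity)
Both reduce to p0 ∧ p4, so they are equivalent.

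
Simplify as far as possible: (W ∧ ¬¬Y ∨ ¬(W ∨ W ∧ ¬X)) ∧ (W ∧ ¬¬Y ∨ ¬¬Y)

Y

(W ∧ ¬¬Y ∨ ¬(W ∨ W ∧ ¬X)) ∧ (W ∧ ¬¬Y ∨ ¬¬Y)
= (W ∧ ¬¬Y ∨ ¬W) ∧ (W ∧ ¬¬Y ∨ ¬¬Y)   — absorption
= W ∧ ¬¬Y ∨ ¬W ∧ ¬¬Y   — distribution
= ¬¬Y   — distribution
= Y   — double negation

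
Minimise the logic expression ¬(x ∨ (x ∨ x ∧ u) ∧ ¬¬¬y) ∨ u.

¬x ∨ u

¬(x ∨ (x ∨ x ∧ u) ∧ ¬¬¬y) ∨ u
= ¬(x ∨ x ∧ ¬¬¬y) ∨ u   (absorption)
= ¬(x ∨ x ∧ ¬y) ∨ u   (double negation)
= ¬x ∨ u   (absorption)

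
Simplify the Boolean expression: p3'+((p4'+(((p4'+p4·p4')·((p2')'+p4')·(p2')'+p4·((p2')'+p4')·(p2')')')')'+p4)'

p3'+((p4'+(((p4'+p4·p4')·((p2')'+p4')·(p2')'+p4·((p2')'+p4')·(p2')')')')'+p4)'
= p3'+((p4'+((p4'·((p2')'+p4')·(p2')'+p4·((p2')'+p4')·(p2')')')')'+p4)'   [complement / identity]
= p3'+((p4'+((((p2')'+p4')·(p2')')')')'+p4)'   [distribution]
= p3'+((p4'+(((p2')')')')'+p4)'   [absorption]
= p3'+((p4'+(p2')')'+p4)'   [double negation]
= p3'+(p4·p2'+p4)'   [De Morgan]
= p3'+p4'   [absorption]

p3'+p4'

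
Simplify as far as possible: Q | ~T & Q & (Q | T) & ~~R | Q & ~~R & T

Q

Q | ~T & Q & (Q | T) & ~~R | Q & ~~R & T
= Q | ~T & Q & ~~R | Q & ~~R & T   [absorption]
= Q | Q & ~~R   [distribution]
= Q | Q & R   [double negation]
= Q   [absorption]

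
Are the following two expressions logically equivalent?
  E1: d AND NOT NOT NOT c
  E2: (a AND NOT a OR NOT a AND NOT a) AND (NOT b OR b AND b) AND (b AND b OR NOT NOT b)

No

E1: d AND NOT NOT NOT c
    = d AND NOT c
E2: (a AND NOT a OR NOT a AND NOT a) AND (NOT b OR b AND b) AND (b AND b OR NOT NOT b)
    = NOT a AND (NOT b OR b AND b) AND (b AND b OR NOT NOT b)
    = NOT a AND (NOT b AND NOT NOT b OR b AND b)
    = NOT a AND (NOT b AND b OR b AND b)
    = NOT a AND b
These differ: at a=0, b=0, c=0, d=1, E1 = 1 but E2 = 0.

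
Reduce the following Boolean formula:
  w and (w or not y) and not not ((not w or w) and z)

w and z

w and (w or not y) and not not ((not w or w) and z)
= w and not not ((not w or w) and z)   [absorption]
= w and not not z   [complement / identity]
= w and z   [double negation]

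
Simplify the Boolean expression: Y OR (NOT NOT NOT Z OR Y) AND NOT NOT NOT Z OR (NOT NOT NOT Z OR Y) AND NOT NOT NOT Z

Y OR NOT Z

Y OR (NOT NOT NOT Z OR Y) AND NOT NOT NOT Z OR (NOT NOT NOT Z OR Y) AND NOT NOT NOT Z
= Y OR (NOT NOT NOT Z OR Y) AND NOT NOT NOT Z   (idempotence)
= Y OR NOT NOT NOT Z   (absorption)
= Y OR NOT Z   (double negation)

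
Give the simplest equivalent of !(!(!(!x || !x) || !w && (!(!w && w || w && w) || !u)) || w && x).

!(!(!(!x || !x) || !w && (!(!w && w || w && w) || !u)) || w && x)
= !(!(!(!x || !x) || !w && (!w || !u)) || w && x)
= !(!(!(!x || !x) || !w) || w && x)
= !(!(!!x || !w) || w && x)
= !(!x && w || w && x)
= !w

!w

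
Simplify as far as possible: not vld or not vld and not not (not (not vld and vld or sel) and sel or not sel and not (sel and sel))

not vld or not vld and not not (not (not vld and vld or sel) and sel or not sel and not (sel and sel))
= not vld or not vld and (not (not vld and vld or sel) and sel or not sel and not (sel and sel))
= not vld or not vld and (not sel and sel or not sel and not (sel and sel))
= not vld or not vld and (not sel and sel or not sel and not sel)
= not vld or not vld and not sel
= not vld

not vld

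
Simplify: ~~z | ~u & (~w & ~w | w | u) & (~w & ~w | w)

~~z | ~u & (~w & ~w | w | u) & (~w & ~w | w)
= ~~z | ~u & (~w & ~w | w)
= ~~z | ~u & (~w | w)
= z | ~u & (~w | w)
= z | ~u

z | ~u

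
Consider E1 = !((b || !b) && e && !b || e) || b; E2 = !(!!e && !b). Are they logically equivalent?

E1: !((b || !b) && e && !b || e) || b
    = !(e && !b || e) || b
    = !e || b
E2: !(!!e && !b)
    = !e || b
Both reduce to !e || b, so they are equivalent.

Yes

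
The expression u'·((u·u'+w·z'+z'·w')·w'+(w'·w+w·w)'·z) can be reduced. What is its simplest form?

u'·w'

u'·((u·u'+w·z'+z'·w')·w'+(w'·w+w·w)'·z)
= u'·((u·u'+w·z'+z'·w')·w'+w'·z)
= u'·((u·u'+z')·w'+w'·z)
= u'·(z'·w'+w'·z)
= u'·w'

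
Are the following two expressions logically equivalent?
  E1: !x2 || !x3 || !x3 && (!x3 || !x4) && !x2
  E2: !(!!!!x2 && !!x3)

E1: !x2 || !x3 || !x3 && (!x3 || !x4) && !x2
    = !x2 || !x3 || !x3 && !x2   [absorption]
    = !x2 || !x3   [absorption]
E2: !(!!!!x2 && !!x3)
    = !(!!x2 && !!x3)   [double negation]
    = !x2 || !x3   [De Morgan]
Both reduce to !x2 || !x3, so they are equivalent.

Yes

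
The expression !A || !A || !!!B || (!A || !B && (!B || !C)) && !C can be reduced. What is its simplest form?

!A || !B

!A || !A || !!!B || (!A || !B && (!B || !C)) && !C
= !A || !!!B || (!A || !B && (!B || !C)) && !C
= !A || !!!B || (!A || !B) && !C
= !A || !B || (!A || !B) && !C
= !A || !B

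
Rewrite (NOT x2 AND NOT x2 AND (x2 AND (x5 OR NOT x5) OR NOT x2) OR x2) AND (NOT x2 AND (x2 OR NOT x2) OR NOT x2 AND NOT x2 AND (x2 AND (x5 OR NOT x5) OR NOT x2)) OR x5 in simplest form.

NOT x2 OR x5

(NOT x2 AND NOT x2 AND (x2 AND (x5 OR NOT x5) OR NOT x2) OR x2) AND (NOT x2 AND (x2 OR NOT x2) OR NOT x2 AND NOT x2 AND (x2 AND (x5 OR NOT x5) OR NOT x2)) OR x5
= x2 AND NOT x2 AND (x2 OR NOT x2) OR NOT x2 AND NOT x2 AND (x2 AND (x5 OR NOT x5) OR NOT x2) OR x5   (distribution)
= x2 AND NOT x2 AND (x2 OR NOT x2) OR NOT x2 AND NOT x2 AND (x2 OR NOT x2) OR x5   (complement / identity)
= NOT x2 AND (x2 OR NOT x2) OR x5   (distribution)
= NOT x2 OR x5   (complement / identity)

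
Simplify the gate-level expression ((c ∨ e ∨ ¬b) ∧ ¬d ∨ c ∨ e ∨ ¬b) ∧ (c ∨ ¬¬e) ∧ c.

c

((c ∨ e ∨ ¬b) ∧ ¬d ∨ c ∨ e ∨ ¬b) ∧ (c ∨ ¬¬e) ∧ c
= (c ∨ e ∨ ¬b) ∧ (c ∨ ¬¬e) ∧ c
= (c ∨ e ∨ ¬b) ∧ (c ∨ e) ∧ c
= (c ∨ e) ∧ c
= c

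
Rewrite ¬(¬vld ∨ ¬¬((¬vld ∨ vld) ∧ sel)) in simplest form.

¬(¬vld ∨ ¬¬((¬vld ∨ vld) ∧ sel))
= vld ∧ ¬((¬vld ∨ vld) ∧ sel)   [De Morgan]
= vld ∧ ¬sel   [complement / identity]

vld ∧ ¬sel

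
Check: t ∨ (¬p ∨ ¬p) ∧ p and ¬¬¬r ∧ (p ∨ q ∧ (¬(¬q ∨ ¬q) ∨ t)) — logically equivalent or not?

No

E1: t ∨ (¬p ∨ ¬p) ∧ p
    = t ∨ ¬p ∧ p   [idempotence]
    = t   [complement / identity]
E2: ¬¬¬r ∧ (p ∨ q ∧ (¬(¬q ∨ ¬q) ∨ t))
    = ¬¬¬r ∧ (p ∨ q ∧ (¬¬q ∨ t))   [idempotence]
    = ¬r ∧ (p ∨ q ∧ (¬¬q ∨ t))   [double negation]
    = ¬r ∧ (p ∨ q ∧ (q ∨ t))   [double negation]
    = ¬r ∧ (p ∨ q)   [absorption]
These differ: at p=0, q=0, r=1, t=1, E1 = 1 but E2 = 0.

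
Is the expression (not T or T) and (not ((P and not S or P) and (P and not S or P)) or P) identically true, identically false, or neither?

identically true

(not T or T) and (not ((P and not S or P) and (P and not S or P)) or P)
= (not T or T) and (not (P and not S or P) or P)   (idempotence)
= (not T or T) and (not P or P)   (absorption)
= not P or P   (complement / identity)
= True   (complement)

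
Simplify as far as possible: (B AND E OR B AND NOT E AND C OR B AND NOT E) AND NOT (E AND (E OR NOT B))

B AND NOT E

(B AND E OR B AND NOT E AND C OR B AND NOT E) AND NOT (E AND (E OR NOT B))
= (B AND E OR B AND NOT E AND C OR B AND NOT E) AND NOT E   [absorption]
= (B AND E OR B AND NOT E) AND NOT E   [absorption]
= B AND NOT E   [distribution]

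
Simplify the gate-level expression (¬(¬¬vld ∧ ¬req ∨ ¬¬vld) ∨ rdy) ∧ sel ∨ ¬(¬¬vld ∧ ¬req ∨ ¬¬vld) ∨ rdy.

¬vld ∨ rdy

(¬(¬¬vld ∧ ¬req ∨ ¬¬vld) ∨ rdy) ∧ sel ∨ ¬(¬¬vld ∧ ¬req ∨ ¬¬vld) ∨ rdy
= ¬(¬¬vld ∧ ¬req ∨ ¬¬vld) ∨ rdy   [absorption]
= ¬¬¬vld ∨ rdy   [absorption]
= ¬vld ∨ rdy   [double negation]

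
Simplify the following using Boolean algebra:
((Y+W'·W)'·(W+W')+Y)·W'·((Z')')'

((Y+W'·W)'·(W+W')+Y)·W'·((Z')')'
= (Y'·(W+W')+Y)·W'·((Z')')'   (complement / identity)
= (Y'+Y)·W'·((Z')')'   (complement / identity)
= W'·((Z')')'   (complement / identity)
= W'·Z'   (double negation)

W'·Z'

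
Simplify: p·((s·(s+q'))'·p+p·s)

p·((s·(s+q'))'·p+p·s)
= p·(s'·p+p·s)   (absorption)
= p·p   (distribution)
= p   (idempotence)

p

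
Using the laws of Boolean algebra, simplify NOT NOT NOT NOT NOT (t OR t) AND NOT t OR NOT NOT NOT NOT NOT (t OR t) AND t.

NOT t

NOT NOT NOT NOT NOT (t OR t) AND NOT t OR NOT NOT NOT NOT NOT (t OR t) AND t
= NOT NOT NOT NOT NOT (t OR t)   [distribution]
= NOT NOT NOT NOT NOT t   [idempotence]
= NOT NOT NOT t   [double negation]
= NOT t   [double negation]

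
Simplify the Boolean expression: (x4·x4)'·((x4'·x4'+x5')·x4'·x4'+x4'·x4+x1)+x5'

x4'+x5'

(x4·x4)'·((x4'·x4'+x5')·x4'·x4'+x4'·x4+x1)+x5'
= (x4·x4)'·(x4'·x4'+x4'·x4+x1)+x5'   — absorption
= x4'·(x4'·x4'+x4'·x4+x1)+x5'   — idempotence
= x4'·(x4'+x1)+x5'   — distribution
= x4'+x5'   — absorption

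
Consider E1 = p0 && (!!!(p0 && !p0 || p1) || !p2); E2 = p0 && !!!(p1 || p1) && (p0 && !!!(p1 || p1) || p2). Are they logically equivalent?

No

E1: p0 && (!!!(p0 && !p0 || p1) || !p2)
    = p0 && (!!!p1 || !p2)   (complement / identity)
    = p0 && (!p1 || !p2)   (double negation)
E2: p0 && !!!(p1 || p1) && (p0 && !!!(p1 || p1) || p2)
    = p0 && !!!(p1 || p1)   (absorption)
    = p0 && !(p1 || p1)   (double negation)
    = p0 && !p1   (idempotence)
These differ: at p0=1, p1=1, p2=0, E1 = 1 but E2 = 0.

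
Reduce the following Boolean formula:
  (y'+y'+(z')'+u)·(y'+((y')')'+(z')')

y'+z

(y'+y'+(z')'+u)·(y'+((y')')'+(z')')
= (y'+y'+(z')'+u)·(y'+y'+(z')')
= y'+y'+(z')'
= y'+(z')'
= y'+z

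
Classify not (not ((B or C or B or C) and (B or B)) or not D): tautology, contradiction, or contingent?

contingent

not (not ((B or C or B or C) and (B or B)) or not D)
= not (not ((B or C) and (B or B)) or not D)   — idempotence
= not (not ((B or C) and B) or not D)   — idempotence
= not (not B or not D)   — absorption
= B and D   — De Morgan
This depends on B, D, so it is not a constant.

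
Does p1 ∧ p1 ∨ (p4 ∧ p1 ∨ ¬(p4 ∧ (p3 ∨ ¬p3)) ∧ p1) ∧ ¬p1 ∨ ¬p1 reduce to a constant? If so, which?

yes, True

p1 ∧ p1 ∨ (p4 ∧ p1 ∨ ¬(p4 ∧ (p3 ∨ ¬p3)) ∧ p1) ∧ ¬p1 ∨ ¬p1
= p1 ∧ p1 ∨ (p4 ∧ p1 ∨ ¬p4 ∧ p1) ∧ ¬p1 ∨ ¬p1   (complement / identity)
= p1 ∧ p1 ∨ p1 ∧ ¬p1 ∨ ¬p1   (distribution)
= p1 ∨ ¬p1   (distribution)
= True   (complement)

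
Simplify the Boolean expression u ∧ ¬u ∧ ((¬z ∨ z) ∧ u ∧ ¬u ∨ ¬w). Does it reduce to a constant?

False

u ∧ ¬u ∧ ((¬z ∨ z) ∧ u ∧ ¬u ∨ ¬w)
= u ∧ ¬u ∧ (u ∧ ¬u ∨ ¬w)   (complement / identity)
= u ∧ ¬u   (absorption)
= False   (complement)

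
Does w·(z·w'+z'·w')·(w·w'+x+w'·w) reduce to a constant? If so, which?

yes, False

w·(z·w'+z'·w')·(w·w'+x+w'·w)
= w·w'·(w·w'+x+w'·w)   (distribution)
= w·w'·(w·w'+x)   (complement / identity)
= w·w'   (absorption)
= 0   (complement)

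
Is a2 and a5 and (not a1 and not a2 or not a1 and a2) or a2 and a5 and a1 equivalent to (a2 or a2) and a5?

E1: a2 and a5 and (not a1 and not a2 or not a1 and a2) or a2 and a5 and a1
    = a2 and a5 and not a1 or a2 and a5 and a1   [distribution]
    = a2 and a5   [distribution]
E2: (a2 or a2) and a5
    = a2 and a5   [idempotence]
Both reduce to a2 and a5, so they are equivalent.

Yes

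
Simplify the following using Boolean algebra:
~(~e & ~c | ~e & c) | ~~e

~(~e & ~c | ~e & c) | ~~e
= ~~e | ~~e   (distribution)
= ~~e   (idempotence)
= e   (double negation)

e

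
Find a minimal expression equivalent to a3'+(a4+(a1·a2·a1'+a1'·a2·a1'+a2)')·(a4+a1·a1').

a3'+(a4+(a1·a2·a1'+a1'·a2·a1'+a2)')·(a4+a1·a1')
= a3'+(a4+(a2·a1'+a2)')·(a4+a1·a1')   [distribution]
= a3'+(a4+a2')·(a4+a1·a1')   [absorption]
= a3'+(a4+a2')·a4   [complement / identity]
= a3'+a4   [absorption]

a3'+a4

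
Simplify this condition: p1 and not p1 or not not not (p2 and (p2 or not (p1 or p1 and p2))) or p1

p1 and not p1 or not not not (p2 and (p2 or not (p1 or p1 and p2))) or p1
= p1 and not p1 or not not not (p2 and (p2 or not p1)) or p1   — absorption
= not not not (p2 and (p2 or not p1)) or p1   — complement / identity
= not not not p2 or p1   — absorption
= not p2 or p1   — double negation

not p2 or p1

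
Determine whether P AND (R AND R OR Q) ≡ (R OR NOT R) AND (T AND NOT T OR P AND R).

E1: P AND (R AND R OR Q)
    = P AND (R OR Q)   (idempotence)
E2: (R OR NOT R) AND (T AND NOT T OR P AND R)
    = (R OR NOT R) AND P AND R   (complement / identity)
    = P AND R   (complement / identity)
These differ: at P=1, Q=1, R=0, T=0, E1 = 1 but E2 = 0.

No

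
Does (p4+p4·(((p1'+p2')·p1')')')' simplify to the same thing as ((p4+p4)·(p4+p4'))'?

Yes

E1: (p4+p4·(((p1'+p2')·p1')')')'
    = (p4+p4·(p1'+p2')·p1')'   — double negation
    = (p4+p4·p1')'   — absorption
    = p4'   — absorption
E2: ((p4+p4)·(p4+p4'))'
    = (p4+p4)'   — complement / identity
    = p4'   — idempotence
Both reduce to p4', so they are equivalent.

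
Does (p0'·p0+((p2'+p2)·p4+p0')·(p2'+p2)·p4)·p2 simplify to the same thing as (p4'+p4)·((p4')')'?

No

E1: (p0'·p0+((p2'+p2)·p4+p0')·(p2'+p2)·p4)·p2
    = (p0'·p0+(p2'+p2)·p4)·p2   — absorption
    = (p2'+p2)·p4·p2   — complement / identity
    = p4·p2   — complement / identity
E2: (p4'+p4)·((p4')')'
    = (p4'+p4)·p4'   — double negation
    = p4'   — complement / identity
These differ: at p0=1, p2=0, p4=0, E1 = 0 but E2 = 1.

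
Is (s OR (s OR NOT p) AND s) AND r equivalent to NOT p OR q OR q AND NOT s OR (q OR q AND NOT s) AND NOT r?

No

E1: (s OR (s OR NOT p) AND s) AND r
    = (s OR s) AND r
    = s AND r
E2: NOT p OR q OR q AND NOT s OR (q OR q AND NOT s) AND NOT r
    = NOT p OR q OR q AND NOT s
    = NOT p OR q
These differ: at p=0, q=0, r=0, s=0, E1 = 0 but E2 = 1.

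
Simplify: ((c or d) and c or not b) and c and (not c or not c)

((c or d) and c or not b) and c and (not c or not c)
= (c or not b) and c and (not c or not c)   (absorption)
= c and (not c or not c)   (absorption)
= c and not c   (idempotence)
= False   (complement)

False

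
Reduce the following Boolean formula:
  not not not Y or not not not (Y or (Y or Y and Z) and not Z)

not Y

not not not Y or not not not (Y or (Y or Y and Z) and not Z)
= not not not Y or not not not (Y or Y and not Z)   — absorption
= not not not Y or not not not Y   — absorption
= not not not Y   — idempotence
= not Y   — double negation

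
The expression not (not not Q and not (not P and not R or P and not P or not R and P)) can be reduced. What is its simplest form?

not (not not Q and not (not P and not R or P and not P or not R and P))
= not (not not Q and not (not P and not R or not R and P))   — complement / identity
= not (not not Q and not not R)   — distribution
= not Q or not R   — De Morgan

not Q or not R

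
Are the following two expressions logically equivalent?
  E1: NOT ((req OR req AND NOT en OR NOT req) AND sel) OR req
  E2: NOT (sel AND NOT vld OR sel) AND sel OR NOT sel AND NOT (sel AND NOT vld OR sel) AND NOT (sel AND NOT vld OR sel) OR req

E1: NOT ((req OR req AND NOT en OR NOT req) AND sel) OR req
    = NOT ((req OR NOT req) AND sel) OR req
    = NOT sel OR req
E2: NOT (sel AND NOT vld OR sel) AND sel OR NOT sel AND NOT (sel AND NOT vld OR sel) AND NOT (sel AND NOT vld OR sel) OR req
    = NOT (sel AND NOT vld OR sel) AND sel OR NOT sel AND NOT (sel AND NOT vld OR sel) OR req
    = NOT (sel AND NOT vld OR sel) OR req
    = NOT sel OR req
Both reduce to NOT sel OR req, so they are equivalent.

Yes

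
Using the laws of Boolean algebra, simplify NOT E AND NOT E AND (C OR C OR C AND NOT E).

NOT E AND NOT E AND (C OR C OR C AND NOT E)
= NOT E AND (C OR C OR C AND NOT E)
= NOT E AND (C OR C AND NOT E)
= NOT E AND C

NOT E AND C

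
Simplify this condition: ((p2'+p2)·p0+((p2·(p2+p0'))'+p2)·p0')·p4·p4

((p2'+p2)·p0+((p2·(p2+p0'))'+p2)·p0')·p4·p4
= ((p2'+p2)·p0+(p2'+p2)·p0')·p4·p4
= (p2'+p2)·p4·p4
= p4·p4
= p4

p4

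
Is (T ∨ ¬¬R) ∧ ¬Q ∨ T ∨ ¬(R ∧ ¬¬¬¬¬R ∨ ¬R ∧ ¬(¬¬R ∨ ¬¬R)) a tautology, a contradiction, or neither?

(T ∨ ¬¬R) ∧ ¬Q ∨ T ∨ ¬(R ∧ ¬¬¬¬¬R ∨ ¬R ∧ ¬(¬¬R ∨ ¬¬R))
= (T ∨ ¬¬R) ∧ ¬Q ∨ T ∨ ¬(R ∧ ¬¬¬¬¬R ∨ ¬R ∧ ¬¬¬R)   — idempotence
= (T ∨ ¬¬R) ∧ ¬Q ∨ T ∨ ¬(R ∧ ¬¬¬R ∨ ¬R ∧ ¬¬¬R)   — double negation
= (T ∨ ¬¬R) ∧ ¬Q ∨ T ∨ ¬¬¬¬R   — distribution
= (T ∨ ¬¬R) ∧ ¬Q ∨ T ∨ ¬¬R   — double negation
= T ∨ ¬¬R   — absorption
= T ∨ R   — double negation
This depends on R, T, so it is not a constant.

neither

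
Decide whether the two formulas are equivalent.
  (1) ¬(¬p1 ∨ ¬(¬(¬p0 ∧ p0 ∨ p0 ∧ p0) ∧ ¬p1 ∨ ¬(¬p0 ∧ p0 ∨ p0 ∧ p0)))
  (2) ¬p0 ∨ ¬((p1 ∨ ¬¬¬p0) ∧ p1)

E1: ¬(¬p1 ∨ ¬(¬(¬p0 ∧ p0 ∨ p0 ∧ p0) ∧ ¬p1 ∨ ¬(¬p0 ∧ p0 ∨ p0 ∧ p0)))
    = p1 ∧ (¬(¬p0 ∧ p0 ∨ p0 ∧ p0) ∧ ¬p1 ∨ ¬(¬p0 ∧ p0 ∨ p0 ∧ p0))
    = p1 ∧ ¬(¬p0 ∧ p0 ∨ p0 ∧ p0)
    = p1 ∧ ¬p0
E2: ¬p0 ∨ ¬((p1 ∨ ¬¬¬p0) ∧ p1)
    = ¬p0 ∨ ¬((p1 ∨ ¬p0) ∧ p1)
    = ¬p0 ∨ ¬p1
These differ: at p0=0, p1=0, E1 = 0 but E2 = 1.

No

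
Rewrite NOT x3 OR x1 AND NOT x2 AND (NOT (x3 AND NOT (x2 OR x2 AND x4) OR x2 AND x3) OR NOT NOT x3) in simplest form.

NOT x3 OR x1 AND NOT x2

NOT x3 OR x1 AND NOT x2 AND (NOT (x3 AND NOT (x2 OR x2 AND x4) OR x2 AND x3) OR NOT NOT x3)
= NOT x3 OR x1 AND NOT x2 AND (NOT (x3 AND NOT x2 OR x2 AND x3) OR NOT NOT x3)   — absorption
= NOT x3 OR x1 AND NOT x2 AND (NOT x3 OR NOT NOT x3)   — distribution
= NOT x3 OR x1 AND NOT x2 AND (NOT x3 OR x3)   — double negation
= NOT x3 OR x1 AND NOT x2   — complement / identity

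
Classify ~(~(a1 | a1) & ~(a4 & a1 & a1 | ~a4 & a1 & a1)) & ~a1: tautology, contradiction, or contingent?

contradiction

~(~(a1 | a1) & ~(a4 & a1 & a1 | ~a4 & a1 & a1)) & ~a1
= ~(~a1 & ~(a4 & a1 & a1 | ~a4 & a1 & a1)) & ~a1   — idempotence
= ~(~a1 & ~(a1 & a1)) & ~a1   — distribution
= (a1 | a1 & a1) & ~a1   — De Morgan
= (a1 | a1) & ~a1   — idempotence
= a1 & ~a1   — idempotence
= 0   — complement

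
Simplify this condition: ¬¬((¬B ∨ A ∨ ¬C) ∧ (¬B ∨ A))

¬B ∨ A

¬¬((¬B ∨ A ∨ ¬C) ∧ (¬B ∨ A))
= (¬B ∨ A ∨ ¬C) ∧ (¬B ∨ A)
= ¬B ∨ A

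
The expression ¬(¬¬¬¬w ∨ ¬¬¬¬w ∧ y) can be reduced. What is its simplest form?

¬w

¬(¬¬¬¬w ∨ ¬¬¬¬w ∧ y)
= ¬¬¬¬¬w   [absorption]
= ¬¬¬w   [double negation]
= ¬w   [double negation]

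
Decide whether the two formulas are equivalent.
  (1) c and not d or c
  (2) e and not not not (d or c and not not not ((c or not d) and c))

E1: c and not d or c
    = c   — absorption
E2: e and not not not (d or c and not not not ((c or not d) and c))
    = e and not not not (d or c and not not not c)   — absorption
    = e and not not not (d or c and not c)   — double negation
    = e and not (d or c and not c)   — double negation
    = e and not d   — complement / identity
These differ: at c=1, d=0, e=0, E1 = 1 but E2 = 0.

No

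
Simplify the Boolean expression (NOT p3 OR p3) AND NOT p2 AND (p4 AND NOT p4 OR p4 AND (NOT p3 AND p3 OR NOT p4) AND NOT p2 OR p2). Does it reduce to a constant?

FALSE

(NOT p3 OR p3) AND NOT p2 AND (p4 AND NOT p4 OR p4 AND (NOT p3 AND p3 OR NOT p4) AND NOT p2 OR p2)
= (NOT p3 OR p3) AND NOT p2 AND (p4 AND NOT p4 OR p4 AND NOT p4 AND NOT p2 OR p2)   — complement / identity
= NOT p2 AND (p4 AND NOT p4 OR p4 AND NOT p4 AND NOT p2 OR p2)   — complement / identity
= NOT p2 AND (p4 AND NOT p4 OR p2)   — absorption
= NOT p2 AND p2   — complement / identity
= FALSE   — complement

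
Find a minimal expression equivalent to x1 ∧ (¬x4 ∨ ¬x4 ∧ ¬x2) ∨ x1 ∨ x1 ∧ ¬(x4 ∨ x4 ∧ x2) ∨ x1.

x1

x1 ∧ (¬x4 ∨ ¬x4 ∧ ¬x2) ∨ x1 ∨ x1 ∧ ¬(x4 ∨ x4 ∧ x2) ∨ x1
= x1 ∧ ¬x4 ∨ x1 ∨ x1 ∧ ¬(x4 ∨ x4 ∧ x2) ∨ x1   (absorption)
= x1 ∧ ¬x4 ∨ x1 ∨ x1 ∧ ¬x4 ∨ x1   (absorption)
= x1 ∧ ¬x4 ∨ x1   (idempotence)
= x1   (absorption)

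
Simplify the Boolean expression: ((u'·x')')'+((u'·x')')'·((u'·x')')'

((u'·x')')'+((u'·x')')'·((u'·x')')'
= ((u'·x')')'+((u'·x')')'   [idempotence]
= ((u'·x')')'   [idempotence]
= u'·x'   [double negation]

u'·x'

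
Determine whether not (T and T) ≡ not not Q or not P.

E1: not (T and T)
    = not T   — idempotence
E2: not not Q or not P
    = Q or not P   — double negation
These differ: at P=0, Q=0, T=1, E1 = 0 but E2 = 1.

No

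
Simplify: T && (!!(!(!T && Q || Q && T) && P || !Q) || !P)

T && (!!(!(!T && Q || Q && T) && P || !Q) || !P)
= T && (!!(!Q && P || !Q) || !P)   (distribution)
= T && (!Q && P || !Q || !P)   (double negation)
= T && (!Q || !P)   (absorption)

T && (!Q || !P)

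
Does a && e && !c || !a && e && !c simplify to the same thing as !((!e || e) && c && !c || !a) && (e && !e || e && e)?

No

E1: a && e && !c || !a && e && !c
    = e && !c   — distribution
E2: !((!e || e) && c && !c || !a) && (e && !e || e && e)
    = !((!e || e) && c && !c || !a) && e   — distribution
    = !(c && !c || !a) && e   — complement / identity
    = !!a && e   — complement / identity
    = a && e   — double negation
These differ: at a=0, c=0, e=1, E1 = 1 but E2 = 0.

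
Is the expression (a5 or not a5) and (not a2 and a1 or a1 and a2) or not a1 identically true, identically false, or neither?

identically true

(a5 or not a5) and (not a2 and a1 or a1 and a2) or not a1
= (a5 or not a5) and a1 or not a1   — distribution
= a1 or not a1   — complement / identity
= True   — complement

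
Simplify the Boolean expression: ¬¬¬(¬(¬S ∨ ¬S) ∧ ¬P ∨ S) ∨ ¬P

¬¬¬(¬(¬S ∨ ¬S) ∧ ¬P ∨ S) ∨ ¬P
= ¬¬¬(S ∧ S ∧ ¬P ∨ S) ∨ ¬P   [De Morgan]
= ¬¬¬(S ∧ ¬P ∨ S) ∨ ¬P   [idempotence]
= ¬¬¬S ∨ ¬P   [absorption]
= ¬S ∨ ¬P   [double negation]

¬S ∨ ¬P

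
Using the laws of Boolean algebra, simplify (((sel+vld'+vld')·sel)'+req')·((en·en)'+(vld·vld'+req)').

sel'·en'+req'

(((sel+vld'+vld')·sel)'+req')·((en·en)'+(vld·vld'+req)')
= (((sel+vld')·sel)'+req')·((en·en)'+(vld·vld'+req)')   (idempotence)
= (((sel+vld')·sel)'+req')·((en·en)'+req')   (complement / identity)
= (sel'+req')·((en·en)'+req')   (absorption)
= sel'·(en·en)'+req'   (distribution)
= sel'·en'+req'   (idempotence)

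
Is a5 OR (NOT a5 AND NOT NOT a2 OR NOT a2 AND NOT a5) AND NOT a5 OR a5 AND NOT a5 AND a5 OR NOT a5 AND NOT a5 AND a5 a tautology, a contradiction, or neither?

tautology

a5 OR (NOT a5 AND NOT NOT a2 OR NOT a2 AND NOT a5) AND NOT a5 OR a5 AND NOT a5 AND a5 OR NOT a5 AND NOT a5 AND a5
= a5 OR (NOT a5 AND NOT NOT a2 OR NOT a2 AND NOT a5) AND NOT a5 OR NOT a5 AND a5
= a5 OR (NOT a5 AND a2 OR NOT a2 AND NOT a5) AND NOT a5 OR NOT a5 AND a5
= a5 OR NOT a5 AND NOT a5 OR NOT a5 AND a5
= a5 OR NOT a5
= TRUE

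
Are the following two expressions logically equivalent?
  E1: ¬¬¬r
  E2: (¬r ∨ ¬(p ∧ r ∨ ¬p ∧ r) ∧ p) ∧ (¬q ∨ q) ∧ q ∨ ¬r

E1: ¬¬¬r
    = ¬r
E2: (¬r ∨ ¬(p ∧ r ∨ ¬p ∧ r) ∧ p) ∧ (¬q ∨ q) ∧ q ∨ ¬r
    = (¬r ∨ ¬r ∧ p) ∧ (¬q ∨ q) ∧ q ∨ ¬r
    = (¬r ∨ ¬r ∧ p) ∧ q ∨ ¬r
    = ¬r ∧ q ∨ ¬r
    = ¬r
Both reduce to ¬r, so they are equivalent.

Yes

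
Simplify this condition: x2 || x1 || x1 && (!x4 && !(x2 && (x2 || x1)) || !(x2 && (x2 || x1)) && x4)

x2 || x1 || x1 && (!x4 && !(x2 && (x2 || x1)) || !(x2 && (x2 || x1)) && x4)
= x2 || x1 || x1 && !(x2 && (x2 || x1))   [distribution]
= x2 || x1 || x1 && !x2   [absorption]
= x2 || x1   [absorption]

x2 || x1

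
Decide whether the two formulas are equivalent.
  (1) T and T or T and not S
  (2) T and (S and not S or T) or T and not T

Yes

E1: T and T or T and not S
    = (T or not S) and T
    = T
E2: T and (S and not S or T) or T and not T
    = T and T or T and not T
    = T and (T or not T)
    = T
Both reduce to T, so they are equivalent.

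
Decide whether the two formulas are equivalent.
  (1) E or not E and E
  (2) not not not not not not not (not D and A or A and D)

No

E1: E or not E and E
    = E
E2: not not not not not not not (not D and A or A and D)
    = not not not not not not not A
    = not not not not not A
    = not not not A
    = not A
These differ: at A=0, D=0, E=0, E1 = 0 but E2 = 1.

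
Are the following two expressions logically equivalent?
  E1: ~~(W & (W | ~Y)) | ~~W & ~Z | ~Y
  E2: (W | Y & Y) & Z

No

E1: ~~(W & (W | ~Y)) | ~~W & ~Z | ~Y
    = ~~W | ~~W & ~Z | ~Y   (absorption)
    = ~~W | ~Y   (absorption)
    = W | ~Y   (double negation)
E2: (W | Y & Y) & Z
    = (W | Y) & Z   (idempotence)
These differ: at W=0, Y=0, Z=0, E1 = 1 but E2 = 0.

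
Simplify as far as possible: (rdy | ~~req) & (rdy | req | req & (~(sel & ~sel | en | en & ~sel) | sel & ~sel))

(rdy | ~~req) & (rdy | req | req & (~(sel & ~sel | en | en & ~sel) | sel & ~sel))
= (rdy | ~~req) & (rdy | req | req & ~(sel & ~sel | en | en & ~sel))   — complement / identity
= (rdy | ~~req) & (rdy | req | req & ~(en | en & ~sel))   — complement / identity
= (rdy | ~~req) & (rdy | req | req & ~en)   — absorption
= (rdy | ~~req) & (rdy | req)   — absorption
= (rdy | req) & (rdy | req)   — double negation
= rdy | req   — idempotence

rdy | req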